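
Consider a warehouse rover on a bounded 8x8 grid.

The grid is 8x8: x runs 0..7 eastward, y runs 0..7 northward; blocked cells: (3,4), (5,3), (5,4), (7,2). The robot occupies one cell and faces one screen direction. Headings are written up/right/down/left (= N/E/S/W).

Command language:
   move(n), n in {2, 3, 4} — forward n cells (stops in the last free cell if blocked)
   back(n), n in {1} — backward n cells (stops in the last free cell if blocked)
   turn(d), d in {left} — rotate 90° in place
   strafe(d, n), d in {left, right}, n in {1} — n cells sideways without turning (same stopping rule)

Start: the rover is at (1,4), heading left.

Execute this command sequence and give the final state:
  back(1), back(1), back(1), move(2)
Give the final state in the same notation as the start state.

start: at (1,4), heading left
t=1 back(1) ⇒ at (2,4), heading left
t=2 back(1) ⇒ at (2,4), heading left
t=3 back(1) ⇒ at (2,4), heading left
t=4 move(2) ⇒ at (0,4), heading left

at (0,4), heading left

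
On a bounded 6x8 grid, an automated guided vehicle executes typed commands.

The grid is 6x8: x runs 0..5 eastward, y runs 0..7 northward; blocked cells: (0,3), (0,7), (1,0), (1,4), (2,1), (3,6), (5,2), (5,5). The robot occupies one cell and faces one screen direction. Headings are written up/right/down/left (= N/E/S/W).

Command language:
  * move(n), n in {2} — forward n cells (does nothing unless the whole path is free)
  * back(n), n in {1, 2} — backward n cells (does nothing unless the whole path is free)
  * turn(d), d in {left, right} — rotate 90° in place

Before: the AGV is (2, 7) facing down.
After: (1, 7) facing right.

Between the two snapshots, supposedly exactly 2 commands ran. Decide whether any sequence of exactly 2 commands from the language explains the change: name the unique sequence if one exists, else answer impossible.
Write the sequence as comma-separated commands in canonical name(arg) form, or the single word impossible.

turn(left), back(1)

key: position moved to (1,7) AND the heading swung to E — translation plus rotation needed
start: (2, 7) facing down
step 1 (turn(left)): (2, 7) facing right
step 2 (back(1)): (1, 7) facing right
no rival 2-sequence matches.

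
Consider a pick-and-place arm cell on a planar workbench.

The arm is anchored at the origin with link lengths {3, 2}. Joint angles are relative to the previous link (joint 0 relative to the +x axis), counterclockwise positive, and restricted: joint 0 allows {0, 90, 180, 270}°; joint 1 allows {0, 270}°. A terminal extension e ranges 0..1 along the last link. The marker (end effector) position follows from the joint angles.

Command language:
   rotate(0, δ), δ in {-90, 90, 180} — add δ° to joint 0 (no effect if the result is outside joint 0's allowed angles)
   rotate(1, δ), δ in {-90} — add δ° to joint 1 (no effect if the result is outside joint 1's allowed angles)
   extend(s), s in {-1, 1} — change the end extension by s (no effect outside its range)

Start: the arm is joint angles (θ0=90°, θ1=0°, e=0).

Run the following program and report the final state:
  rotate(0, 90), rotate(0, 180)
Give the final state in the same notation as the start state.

joint angles (θ0=0°, θ1=0°, e=0)

start: joint angles (θ0=90°, θ1=0°, e=0)
1. rotate(0, 90) → joint angles (θ0=180°, θ1=0°, e=0)
2. rotate(0, 180) → joint angles (θ0=0°, θ1=0°, e=0)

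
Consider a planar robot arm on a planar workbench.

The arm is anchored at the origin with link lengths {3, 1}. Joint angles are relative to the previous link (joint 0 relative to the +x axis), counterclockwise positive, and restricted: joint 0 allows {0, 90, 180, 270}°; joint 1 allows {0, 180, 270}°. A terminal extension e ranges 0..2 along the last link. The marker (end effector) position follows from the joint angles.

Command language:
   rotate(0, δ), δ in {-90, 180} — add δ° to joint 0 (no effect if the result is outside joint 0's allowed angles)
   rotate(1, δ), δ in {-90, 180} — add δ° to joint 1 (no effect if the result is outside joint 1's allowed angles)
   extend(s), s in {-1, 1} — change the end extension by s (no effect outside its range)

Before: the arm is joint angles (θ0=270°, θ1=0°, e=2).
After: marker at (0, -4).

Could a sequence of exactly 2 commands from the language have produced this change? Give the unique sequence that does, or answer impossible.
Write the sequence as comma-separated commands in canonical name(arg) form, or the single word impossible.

extend(-1), extend(-1)

from: joint angles (θ0=270°, θ1=0°, e=2)
[1] after extend(-1): joint angles (θ0=270°, θ1=0°, e=1)
[2] after extend(-1): joint angles (θ0=270°, θ1=0°, e=0)
no other 2-command option fits: unique.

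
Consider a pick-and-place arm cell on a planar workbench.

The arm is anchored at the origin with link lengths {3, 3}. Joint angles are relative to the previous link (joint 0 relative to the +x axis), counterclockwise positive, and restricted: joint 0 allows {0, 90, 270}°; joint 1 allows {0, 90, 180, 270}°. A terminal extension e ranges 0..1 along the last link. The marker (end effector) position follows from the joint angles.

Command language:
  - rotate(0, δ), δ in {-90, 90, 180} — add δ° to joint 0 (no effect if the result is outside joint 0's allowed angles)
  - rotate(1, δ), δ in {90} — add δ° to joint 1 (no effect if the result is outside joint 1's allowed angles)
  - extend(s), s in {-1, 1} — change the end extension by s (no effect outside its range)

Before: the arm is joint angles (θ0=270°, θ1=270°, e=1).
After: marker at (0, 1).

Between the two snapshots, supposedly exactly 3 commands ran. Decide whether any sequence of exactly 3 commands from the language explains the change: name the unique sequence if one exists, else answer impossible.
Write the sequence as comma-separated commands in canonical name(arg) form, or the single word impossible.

from: joint angles (θ0=270°, θ1=270°, e=1)
step 1 (rotate(1, 90)): joint angles (θ0=270°, θ1=0°, e=1)
step 2 (rotate(1, 90)): joint angles (θ0=270°, θ1=90°, e=1)
step 3 (rotate(1, 90)): joint angles (θ0=270°, θ1=180°, e=1)
no other 3-command option fits: unique.

rotate(1, 90), rotate(1, 90), rotate(1, 90)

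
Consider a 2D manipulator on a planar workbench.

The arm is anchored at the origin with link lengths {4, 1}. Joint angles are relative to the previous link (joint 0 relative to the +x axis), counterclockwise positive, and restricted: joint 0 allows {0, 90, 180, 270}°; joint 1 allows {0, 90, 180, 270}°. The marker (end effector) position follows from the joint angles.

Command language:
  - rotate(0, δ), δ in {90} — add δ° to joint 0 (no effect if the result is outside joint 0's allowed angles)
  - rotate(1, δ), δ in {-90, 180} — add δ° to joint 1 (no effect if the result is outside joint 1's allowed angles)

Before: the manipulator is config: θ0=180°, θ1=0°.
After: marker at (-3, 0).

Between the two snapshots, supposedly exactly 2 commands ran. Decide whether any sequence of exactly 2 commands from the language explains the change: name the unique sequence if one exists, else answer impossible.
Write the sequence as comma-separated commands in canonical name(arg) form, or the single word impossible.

rotate(1, -90), rotate(1, -90)

start: config: θ0=180°, θ1=0°
step 1 (rotate(1, -90)): config: θ0=180°, θ1=270°
step 2 (rotate(1, -90)): config: θ0=180°, θ1=180°
no rival 2-sequence matches.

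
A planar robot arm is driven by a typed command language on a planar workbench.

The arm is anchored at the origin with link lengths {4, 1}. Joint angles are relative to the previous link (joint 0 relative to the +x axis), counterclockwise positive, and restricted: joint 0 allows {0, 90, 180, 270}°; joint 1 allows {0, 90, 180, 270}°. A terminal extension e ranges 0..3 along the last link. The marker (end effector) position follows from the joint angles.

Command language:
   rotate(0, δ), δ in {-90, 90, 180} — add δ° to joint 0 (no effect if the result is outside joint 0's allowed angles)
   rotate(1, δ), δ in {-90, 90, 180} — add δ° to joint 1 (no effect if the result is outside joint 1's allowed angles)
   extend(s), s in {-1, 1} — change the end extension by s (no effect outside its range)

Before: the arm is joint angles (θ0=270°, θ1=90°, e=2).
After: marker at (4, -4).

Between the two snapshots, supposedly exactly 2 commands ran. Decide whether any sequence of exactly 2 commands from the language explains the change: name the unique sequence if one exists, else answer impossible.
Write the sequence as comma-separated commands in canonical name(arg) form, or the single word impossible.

extend(1), extend(1)

t0: joint angles (θ0=270°, θ1=90°, e=2)
step 1 (extend(1)): joint angles (θ0=270°, θ1=90°, e=3)
step 2 (extend(1)): joint angles (θ0=270°, θ1=90°, e=3)
no rival 2-sequence matches.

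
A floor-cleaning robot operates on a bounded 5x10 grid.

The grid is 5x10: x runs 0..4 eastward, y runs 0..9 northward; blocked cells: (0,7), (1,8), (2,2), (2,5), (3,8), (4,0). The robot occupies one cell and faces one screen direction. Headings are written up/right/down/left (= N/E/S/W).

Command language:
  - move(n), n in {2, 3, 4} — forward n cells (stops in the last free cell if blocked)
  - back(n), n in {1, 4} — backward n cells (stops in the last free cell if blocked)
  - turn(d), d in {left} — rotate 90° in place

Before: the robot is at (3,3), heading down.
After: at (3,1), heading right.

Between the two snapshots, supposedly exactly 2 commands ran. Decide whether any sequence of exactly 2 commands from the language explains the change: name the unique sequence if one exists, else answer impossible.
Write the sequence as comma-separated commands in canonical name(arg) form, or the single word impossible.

move(2), turn(left)

key: cell and facing (now E) both changed — the 2 commands mix motion and turning
from: at (3,3), heading down
1. move(2) → at (3,1), heading down
2. turn(left) → at (3,1), heading right
all 36 alternatives checked — unique.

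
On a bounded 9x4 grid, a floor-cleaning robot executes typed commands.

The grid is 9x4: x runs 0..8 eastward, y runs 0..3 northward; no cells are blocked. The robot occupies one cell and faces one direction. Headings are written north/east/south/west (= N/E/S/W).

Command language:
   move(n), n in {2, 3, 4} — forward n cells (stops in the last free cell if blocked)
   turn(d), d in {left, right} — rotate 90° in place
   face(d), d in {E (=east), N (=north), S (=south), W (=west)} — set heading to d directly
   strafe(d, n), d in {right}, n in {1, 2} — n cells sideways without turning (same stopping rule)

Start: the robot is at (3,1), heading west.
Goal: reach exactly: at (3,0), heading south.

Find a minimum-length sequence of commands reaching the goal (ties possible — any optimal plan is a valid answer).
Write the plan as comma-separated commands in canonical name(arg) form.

initial: at (3,1), heading west
t=1 turn(left) ⇒ at (3,1), heading south
t=2 move(2) ⇒ at (3,0), heading south
no 1-step plan works, so 2 is optimal.

turn(left), move(2)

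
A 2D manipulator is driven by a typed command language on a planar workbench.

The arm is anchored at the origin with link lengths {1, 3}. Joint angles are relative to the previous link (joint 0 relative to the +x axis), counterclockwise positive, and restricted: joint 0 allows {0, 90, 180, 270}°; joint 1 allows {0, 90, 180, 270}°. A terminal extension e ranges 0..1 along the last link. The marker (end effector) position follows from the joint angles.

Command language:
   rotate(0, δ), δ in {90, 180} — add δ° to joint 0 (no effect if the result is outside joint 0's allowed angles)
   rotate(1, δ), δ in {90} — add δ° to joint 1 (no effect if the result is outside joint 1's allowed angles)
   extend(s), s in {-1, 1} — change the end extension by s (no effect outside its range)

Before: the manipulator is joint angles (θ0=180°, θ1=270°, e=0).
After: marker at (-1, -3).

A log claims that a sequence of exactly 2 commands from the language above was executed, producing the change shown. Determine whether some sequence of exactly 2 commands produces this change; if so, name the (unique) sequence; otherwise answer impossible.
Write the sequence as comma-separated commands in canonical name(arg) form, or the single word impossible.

rotate(1, 90), rotate(1, 90)

from: joint angles (θ0=180°, θ1=270°, e=0)
[1] after rotate(1, 90): joint angles (θ0=180°, θ1=0°, e=0)
[2] after rotate(1, 90): joint angles (θ0=180°, θ1=90°, e=0)
no rival 2-sequence matches.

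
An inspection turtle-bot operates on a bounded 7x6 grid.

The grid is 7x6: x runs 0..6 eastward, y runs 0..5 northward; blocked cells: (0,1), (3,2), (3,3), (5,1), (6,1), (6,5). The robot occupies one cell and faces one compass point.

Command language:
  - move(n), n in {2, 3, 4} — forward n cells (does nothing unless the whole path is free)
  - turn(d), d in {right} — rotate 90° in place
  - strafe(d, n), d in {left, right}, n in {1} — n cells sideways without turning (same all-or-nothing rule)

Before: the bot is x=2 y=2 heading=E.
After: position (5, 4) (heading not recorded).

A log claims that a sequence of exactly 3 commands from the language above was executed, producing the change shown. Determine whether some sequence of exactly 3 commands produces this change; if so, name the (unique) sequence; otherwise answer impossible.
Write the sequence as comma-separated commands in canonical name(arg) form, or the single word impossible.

key: order matters: swapping strafe(left, 1) and move(3) lands elsewhere
from: x=2 y=2 heading=E
t=1 strafe(left, 1) ⇒ x=2 y=3 heading=E
t=2 strafe(left, 1) ⇒ x=2 y=4 heading=E
t=3 move(3) ⇒ x=5 y=4 heading=E
all 216 alternatives checked — unique.

strafe(left, 1), strafe(left, 1), move(3)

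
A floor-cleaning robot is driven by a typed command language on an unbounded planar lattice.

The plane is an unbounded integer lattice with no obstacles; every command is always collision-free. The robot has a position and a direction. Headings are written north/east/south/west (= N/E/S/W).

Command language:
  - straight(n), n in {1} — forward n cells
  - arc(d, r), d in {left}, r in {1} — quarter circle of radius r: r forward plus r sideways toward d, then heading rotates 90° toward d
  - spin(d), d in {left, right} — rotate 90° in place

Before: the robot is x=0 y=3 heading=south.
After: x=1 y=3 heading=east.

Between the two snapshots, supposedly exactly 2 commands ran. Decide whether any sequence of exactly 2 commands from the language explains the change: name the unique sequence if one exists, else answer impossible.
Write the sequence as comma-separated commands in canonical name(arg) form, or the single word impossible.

spin(left), straight(1)

key: order matters: swapping spin(left) and straight(1) lands elsewhere
begin: x=0 y=3 heading=south
1. spin(left) → x=0 y=3 heading=east
2. straight(1) → x=1 y=3 heading=east
no rival 2-sequence matches.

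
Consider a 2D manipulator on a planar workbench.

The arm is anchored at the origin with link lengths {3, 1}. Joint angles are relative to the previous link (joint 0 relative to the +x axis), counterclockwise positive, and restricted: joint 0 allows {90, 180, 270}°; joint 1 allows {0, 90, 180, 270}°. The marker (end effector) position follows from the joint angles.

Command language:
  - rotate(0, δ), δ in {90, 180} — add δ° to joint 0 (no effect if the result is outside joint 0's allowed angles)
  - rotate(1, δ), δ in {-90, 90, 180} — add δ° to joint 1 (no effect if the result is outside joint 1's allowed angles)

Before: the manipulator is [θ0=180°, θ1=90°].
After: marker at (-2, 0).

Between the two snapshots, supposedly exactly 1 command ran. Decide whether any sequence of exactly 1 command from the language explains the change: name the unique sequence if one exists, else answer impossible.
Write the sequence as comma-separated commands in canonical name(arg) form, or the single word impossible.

from: [θ0=180°, θ1=90°]
[1] after rotate(1, 90): [θ0=180°, θ1=180°]
all 5 alternatives checked — unique.

rotate(1, 90)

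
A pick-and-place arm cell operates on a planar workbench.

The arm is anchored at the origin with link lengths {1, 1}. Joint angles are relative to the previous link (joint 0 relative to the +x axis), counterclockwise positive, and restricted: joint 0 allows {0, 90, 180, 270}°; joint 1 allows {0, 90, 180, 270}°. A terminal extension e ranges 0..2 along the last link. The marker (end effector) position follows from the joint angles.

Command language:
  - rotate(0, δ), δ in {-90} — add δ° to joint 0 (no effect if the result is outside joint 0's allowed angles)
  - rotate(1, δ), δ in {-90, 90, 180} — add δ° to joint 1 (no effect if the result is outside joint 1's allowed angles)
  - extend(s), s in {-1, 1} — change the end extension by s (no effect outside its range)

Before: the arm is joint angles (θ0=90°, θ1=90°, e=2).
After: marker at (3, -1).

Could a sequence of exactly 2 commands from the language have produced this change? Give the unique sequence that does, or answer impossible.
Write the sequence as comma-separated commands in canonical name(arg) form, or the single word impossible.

initial: joint angles (θ0=90°, θ1=90°, e=2)
[1] after rotate(0, -90): joint angles (θ0=0°, θ1=90°, e=2)
[2] after rotate(0, -90): joint angles (θ0=270°, θ1=90°, e=2)
no rival 2-sequence matches.

rotate(0, -90), rotate(0, -90)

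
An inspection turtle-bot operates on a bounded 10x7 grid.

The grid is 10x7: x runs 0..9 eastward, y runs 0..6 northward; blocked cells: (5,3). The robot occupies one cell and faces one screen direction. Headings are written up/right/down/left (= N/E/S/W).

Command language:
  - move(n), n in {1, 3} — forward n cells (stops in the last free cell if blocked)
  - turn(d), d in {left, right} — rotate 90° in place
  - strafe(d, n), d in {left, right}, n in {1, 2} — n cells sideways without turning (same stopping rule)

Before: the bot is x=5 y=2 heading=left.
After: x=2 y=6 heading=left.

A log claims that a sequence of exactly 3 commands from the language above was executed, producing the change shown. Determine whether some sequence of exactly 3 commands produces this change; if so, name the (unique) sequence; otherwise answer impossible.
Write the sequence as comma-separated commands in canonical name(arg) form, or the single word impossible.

move(3), strafe(right, 2), strafe(right, 2)

key: heading stays W — no command in the sequence turns
start: x=5 y=2 heading=left
[1] after move(3): x=2 y=2 heading=left
[2] after strafe(right, 2): x=2 y=4 heading=left
[3] after strafe(right, 2): x=2 y=6 heading=left
no rival 3-sequence matches.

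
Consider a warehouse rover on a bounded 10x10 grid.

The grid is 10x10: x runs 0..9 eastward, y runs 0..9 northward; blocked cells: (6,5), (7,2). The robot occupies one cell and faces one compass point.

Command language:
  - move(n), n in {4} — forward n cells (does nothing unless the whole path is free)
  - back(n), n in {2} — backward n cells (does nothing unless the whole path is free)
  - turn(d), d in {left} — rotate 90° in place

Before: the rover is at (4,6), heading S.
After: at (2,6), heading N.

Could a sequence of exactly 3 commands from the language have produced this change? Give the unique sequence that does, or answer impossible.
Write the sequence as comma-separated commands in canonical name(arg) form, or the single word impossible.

key: position moved to (2,6) AND the heading swung to N — translation plus rotation needed
begin: at (4,6), heading S
[1] after turn(left): at (4,6), heading E
[2] after back(2): at (2,6), heading E
[3] after turn(left): at (2,6), heading N
no rival 3-sequence matches.

turn(left), back(2), turn(left)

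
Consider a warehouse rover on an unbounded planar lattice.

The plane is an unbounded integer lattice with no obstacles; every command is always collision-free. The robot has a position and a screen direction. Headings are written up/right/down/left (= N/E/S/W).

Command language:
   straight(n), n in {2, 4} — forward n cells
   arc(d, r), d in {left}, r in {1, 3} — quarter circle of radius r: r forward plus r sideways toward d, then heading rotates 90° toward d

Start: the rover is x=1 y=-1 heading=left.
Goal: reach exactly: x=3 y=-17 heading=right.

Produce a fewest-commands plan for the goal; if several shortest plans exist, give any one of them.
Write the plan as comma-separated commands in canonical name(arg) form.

arc(left, 1), straight(4), straight(4), straight(4), arc(left, 3)

initial: x=1 y=-1 heading=left
1. arc(left, 1) → x=0 y=-2 heading=down
2. straight(4) → x=0 y=-6 heading=down
3. straight(4) → x=0 y=-10 heading=down
4. straight(4) → x=0 y=-14 heading=down
5. arc(left, 3) → x=3 y=-17 heading=right
minimal: 5 command(s), checked below 5.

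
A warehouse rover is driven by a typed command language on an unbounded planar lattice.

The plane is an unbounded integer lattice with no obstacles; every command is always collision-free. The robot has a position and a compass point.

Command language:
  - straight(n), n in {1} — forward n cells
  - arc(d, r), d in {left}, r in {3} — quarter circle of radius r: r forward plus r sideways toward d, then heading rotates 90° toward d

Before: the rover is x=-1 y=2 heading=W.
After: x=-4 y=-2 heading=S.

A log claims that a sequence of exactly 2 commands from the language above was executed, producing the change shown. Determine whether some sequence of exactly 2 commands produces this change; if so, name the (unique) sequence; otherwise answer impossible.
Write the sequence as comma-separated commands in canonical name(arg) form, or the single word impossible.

key: running straight(1) before arc(left, 3) would end elsewhere — order is forced
from: x=-1 y=2 heading=W
t=1 arc(left, 3) ⇒ x=-4 y=-1 heading=S
t=2 straight(1) ⇒ x=-4 y=-2 heading=S
uniquely the one of 4 2-step routes that fits.

arc(left, 3), straight(1)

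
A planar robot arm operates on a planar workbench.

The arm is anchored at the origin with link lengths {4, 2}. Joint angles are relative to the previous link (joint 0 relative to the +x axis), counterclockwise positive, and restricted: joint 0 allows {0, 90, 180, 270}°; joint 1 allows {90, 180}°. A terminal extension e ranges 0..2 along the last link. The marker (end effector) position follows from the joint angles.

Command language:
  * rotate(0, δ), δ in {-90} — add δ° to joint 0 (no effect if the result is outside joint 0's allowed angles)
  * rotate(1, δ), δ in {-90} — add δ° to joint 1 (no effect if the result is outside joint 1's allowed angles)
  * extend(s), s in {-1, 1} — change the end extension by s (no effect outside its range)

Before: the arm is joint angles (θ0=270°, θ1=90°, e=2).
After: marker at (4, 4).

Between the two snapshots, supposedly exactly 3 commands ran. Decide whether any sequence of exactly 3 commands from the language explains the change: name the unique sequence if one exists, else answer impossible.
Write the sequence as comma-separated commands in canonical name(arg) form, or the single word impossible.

rotate(0, -90), rotate(0, -90), rotate(0, -90)

t0: joint angles (θ0=270°, θ1=90°, e=2)
1. rotate(0, -90) → joint angles (θ0=180°, θ1=90°, e=2)
2. rotate(0, -90) → joint angles (θ0=90°, θ1=90°, e=2)
3. rotate(0, -90) → joint angles (θ0=0°, θ1=90°, e=2)
no rival 3-sequence matches.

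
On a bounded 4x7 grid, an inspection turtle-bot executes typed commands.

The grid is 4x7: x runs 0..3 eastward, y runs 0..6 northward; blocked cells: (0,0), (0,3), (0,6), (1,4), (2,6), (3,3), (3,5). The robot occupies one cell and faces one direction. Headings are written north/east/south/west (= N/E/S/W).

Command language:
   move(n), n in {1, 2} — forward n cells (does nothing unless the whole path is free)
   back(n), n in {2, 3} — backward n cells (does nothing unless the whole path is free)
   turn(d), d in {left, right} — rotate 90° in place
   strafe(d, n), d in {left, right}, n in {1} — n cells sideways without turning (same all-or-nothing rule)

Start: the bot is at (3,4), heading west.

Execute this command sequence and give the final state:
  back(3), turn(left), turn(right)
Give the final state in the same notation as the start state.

begin: at (3,4), heading west
[1] after back(3): at (3,4), heading west
[2] after turn(left): at (3,4), heading south
[3] after turn(right): at (3,4), heading west

at (3,4), heading west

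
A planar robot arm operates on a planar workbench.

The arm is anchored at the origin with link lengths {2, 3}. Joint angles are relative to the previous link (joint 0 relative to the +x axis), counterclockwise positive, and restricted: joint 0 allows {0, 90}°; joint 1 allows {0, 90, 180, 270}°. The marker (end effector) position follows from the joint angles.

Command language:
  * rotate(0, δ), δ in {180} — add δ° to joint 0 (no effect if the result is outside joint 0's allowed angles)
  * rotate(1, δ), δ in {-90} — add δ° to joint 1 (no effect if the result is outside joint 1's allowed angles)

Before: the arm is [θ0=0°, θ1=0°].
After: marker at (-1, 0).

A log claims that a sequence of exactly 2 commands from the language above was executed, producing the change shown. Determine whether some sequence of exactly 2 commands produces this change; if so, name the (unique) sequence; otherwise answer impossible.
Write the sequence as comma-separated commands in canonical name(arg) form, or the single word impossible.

t0: [θ0=0°, θ1=0°]
step 1 (rotate(1, -90)): [θ0=0°, θ1=270°]
step 2 (rotate(1, -90)): [θ0=0°, θ1=180°]
no rival 2-sequence matches.

rotate(1, -90), rotate(1, -90)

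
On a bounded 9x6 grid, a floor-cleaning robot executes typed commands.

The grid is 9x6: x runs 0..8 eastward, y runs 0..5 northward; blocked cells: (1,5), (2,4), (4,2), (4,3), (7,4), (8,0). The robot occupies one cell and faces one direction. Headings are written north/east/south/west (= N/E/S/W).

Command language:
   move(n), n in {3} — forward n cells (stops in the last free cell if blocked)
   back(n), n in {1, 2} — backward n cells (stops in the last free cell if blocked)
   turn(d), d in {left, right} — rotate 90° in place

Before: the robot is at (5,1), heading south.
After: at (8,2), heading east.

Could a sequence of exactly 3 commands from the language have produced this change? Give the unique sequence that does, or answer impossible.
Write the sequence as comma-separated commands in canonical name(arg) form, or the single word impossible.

key: cell and facing (now E) both changed — the 3 commands mix motion and turning
initial: at (5,1), heading south
[1] after back(1): at (5,2), heading south
[2] after turn(left): at (5,2), heading east
[3] after move(3): at (8,2), heading east
uniquely the one of 125 3-step routes that fits.

back(1), turn(left), move(3)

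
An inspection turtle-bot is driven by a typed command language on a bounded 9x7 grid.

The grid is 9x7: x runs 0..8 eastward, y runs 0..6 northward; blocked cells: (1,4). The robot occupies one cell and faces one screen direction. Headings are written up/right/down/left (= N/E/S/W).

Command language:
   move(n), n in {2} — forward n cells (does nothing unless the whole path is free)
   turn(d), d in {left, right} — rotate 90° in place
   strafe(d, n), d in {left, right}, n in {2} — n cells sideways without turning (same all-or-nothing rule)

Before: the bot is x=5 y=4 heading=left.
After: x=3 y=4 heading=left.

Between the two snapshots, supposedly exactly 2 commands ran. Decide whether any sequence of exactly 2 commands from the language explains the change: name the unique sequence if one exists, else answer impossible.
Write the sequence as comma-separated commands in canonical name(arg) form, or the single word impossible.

key: still facing W at the end — nothing in the sequence rotates
t0: x=5 y=4 heading=left
t=1 move(2) ⇒ x=3 y=4 heading=left
t=2 move(2) ⇒ x=3 y=4 heading=left
all 25 alternatives checked — unique.

move(2), move(2)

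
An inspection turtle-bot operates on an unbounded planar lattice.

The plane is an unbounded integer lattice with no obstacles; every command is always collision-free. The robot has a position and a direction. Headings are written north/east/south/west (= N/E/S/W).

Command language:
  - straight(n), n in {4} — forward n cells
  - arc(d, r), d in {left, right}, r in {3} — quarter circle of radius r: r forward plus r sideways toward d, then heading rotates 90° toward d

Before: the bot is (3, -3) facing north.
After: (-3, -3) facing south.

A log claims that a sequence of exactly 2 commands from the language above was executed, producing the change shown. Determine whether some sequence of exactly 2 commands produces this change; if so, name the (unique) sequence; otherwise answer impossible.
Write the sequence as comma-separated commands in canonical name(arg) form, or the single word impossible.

key: cell and facing (now S) both changed — the 2 commands mix motion and turning
begin: (3, -3) facing north
step 1 (arc(left, 3)): (0, 0) facing west
step 2 (arc(left, 3)): (-3, -3) facing south
no other 2-command option fits: unique.

arc(left, 3), arc(left, 3)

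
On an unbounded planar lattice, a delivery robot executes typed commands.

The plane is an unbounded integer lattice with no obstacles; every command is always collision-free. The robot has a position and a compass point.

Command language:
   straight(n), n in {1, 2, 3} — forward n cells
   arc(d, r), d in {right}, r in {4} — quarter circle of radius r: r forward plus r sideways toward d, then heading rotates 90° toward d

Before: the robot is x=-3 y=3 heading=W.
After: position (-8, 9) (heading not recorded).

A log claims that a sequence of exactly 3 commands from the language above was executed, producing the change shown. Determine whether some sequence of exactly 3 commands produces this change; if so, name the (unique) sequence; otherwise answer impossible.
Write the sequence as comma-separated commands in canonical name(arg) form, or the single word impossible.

straight(1), arc(right, 4), straight(2)

key: order matters: swapping straight(1) and straight(2) lands elsewhere
initial: x=-3 y=3 heading=W
1. straight(1) → x=-4 y=3 heading=W
2. arc(right, 4) → x=-8 y=7 heading=N
3. straight(2) → x=-8 y=9 heading=N
no rival 3-sequence matches.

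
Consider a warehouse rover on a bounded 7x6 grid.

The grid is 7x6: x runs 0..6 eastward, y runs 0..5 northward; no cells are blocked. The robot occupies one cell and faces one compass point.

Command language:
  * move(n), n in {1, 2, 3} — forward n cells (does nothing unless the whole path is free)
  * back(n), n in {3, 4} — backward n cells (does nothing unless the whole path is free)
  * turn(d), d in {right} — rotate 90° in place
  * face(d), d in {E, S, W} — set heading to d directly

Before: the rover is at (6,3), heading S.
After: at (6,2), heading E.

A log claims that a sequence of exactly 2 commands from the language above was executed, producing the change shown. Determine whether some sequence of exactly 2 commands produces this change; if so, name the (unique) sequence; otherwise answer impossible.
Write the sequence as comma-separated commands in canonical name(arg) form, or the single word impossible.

key: cell and facing (now E) both changed — the 2 commands mix motion and turning
from: at (6,3), heading S
t=1 move(1) ⇒ at (6,2), heading S
t=2 face(E) ⇒ at (6,2), heading E
uniquely the one of 81 2-step routes that fits.

move(1), face(E)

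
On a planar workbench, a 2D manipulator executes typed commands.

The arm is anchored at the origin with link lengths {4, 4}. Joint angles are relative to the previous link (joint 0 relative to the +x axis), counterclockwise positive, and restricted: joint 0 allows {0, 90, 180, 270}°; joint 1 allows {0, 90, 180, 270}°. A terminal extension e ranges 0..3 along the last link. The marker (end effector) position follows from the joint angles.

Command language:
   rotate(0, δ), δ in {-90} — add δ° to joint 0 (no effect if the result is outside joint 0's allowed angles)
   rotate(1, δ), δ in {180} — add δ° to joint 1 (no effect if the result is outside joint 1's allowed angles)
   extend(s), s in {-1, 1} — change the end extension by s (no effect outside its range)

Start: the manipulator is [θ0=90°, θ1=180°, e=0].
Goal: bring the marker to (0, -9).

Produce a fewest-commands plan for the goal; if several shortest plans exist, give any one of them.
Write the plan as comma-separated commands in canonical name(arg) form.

from: [θ0=90°, θ1=180°, e=0]
t=1 rotate(0, -90) ⇒ [θ0=0°, θ1=180°, e=0]
t=2 rotate(0, -90) ⇒ [θ0=270°, θ1=180°, e=0]
t=3 rotate(1, 180) ⇒ [θ0=270°, θ1=0°, e=0]
t=4 extend(1) ⇒ [θ0=270°, θ1=0°, e=1]
no 3-step plan works, so 4 is optimal.

rotate(0, -90), rotate(0, -90), rotate(1, 180), extend(1)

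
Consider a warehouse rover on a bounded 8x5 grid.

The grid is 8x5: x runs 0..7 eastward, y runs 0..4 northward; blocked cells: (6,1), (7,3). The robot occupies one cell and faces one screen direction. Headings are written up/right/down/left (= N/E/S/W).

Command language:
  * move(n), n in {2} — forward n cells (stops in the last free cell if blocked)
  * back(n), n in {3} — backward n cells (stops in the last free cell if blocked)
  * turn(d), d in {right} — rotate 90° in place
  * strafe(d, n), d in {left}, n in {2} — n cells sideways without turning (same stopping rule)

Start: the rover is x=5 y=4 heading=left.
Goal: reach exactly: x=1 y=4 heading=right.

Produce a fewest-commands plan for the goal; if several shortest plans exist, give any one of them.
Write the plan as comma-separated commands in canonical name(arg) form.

t0: x=5 y=4 heading=left
1. move(2) → x=3 y=4 heading=left
2. move(2) → x=1 y=4 heading=left
3. turn(right) → x=1 y=4 heading=up
4. turn(right) → x=1 y=4 heading=right
shorter routes all fall short; 4 is best.

move(2), move(2), turn(right), turn(right)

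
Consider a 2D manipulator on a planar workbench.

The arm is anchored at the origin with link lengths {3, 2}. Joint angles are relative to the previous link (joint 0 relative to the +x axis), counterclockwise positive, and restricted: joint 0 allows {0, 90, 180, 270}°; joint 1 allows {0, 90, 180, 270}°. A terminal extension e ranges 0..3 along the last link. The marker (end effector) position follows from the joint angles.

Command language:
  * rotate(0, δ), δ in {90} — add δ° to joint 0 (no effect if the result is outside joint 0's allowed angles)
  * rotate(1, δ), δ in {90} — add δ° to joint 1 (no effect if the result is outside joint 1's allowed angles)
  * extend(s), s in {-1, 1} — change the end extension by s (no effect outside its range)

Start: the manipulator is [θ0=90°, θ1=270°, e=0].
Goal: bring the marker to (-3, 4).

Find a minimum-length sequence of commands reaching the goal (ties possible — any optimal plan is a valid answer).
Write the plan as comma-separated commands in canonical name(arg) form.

extend(1), extend(1), rotate(0, 90)

begin: [θ0=90°, θ1=270°, e=0]
t=1 extend(1) ⇒ [θ0=90°, θ1=270°, e=1]
t=2 extend(1) ⇒ [θ0=90°, θ1=270°, e=2]
t=3 rotate(0, 90) ⇒ [θ0=180°, θ1=270°, e=2]
shorter routes all fall short; 3 is best.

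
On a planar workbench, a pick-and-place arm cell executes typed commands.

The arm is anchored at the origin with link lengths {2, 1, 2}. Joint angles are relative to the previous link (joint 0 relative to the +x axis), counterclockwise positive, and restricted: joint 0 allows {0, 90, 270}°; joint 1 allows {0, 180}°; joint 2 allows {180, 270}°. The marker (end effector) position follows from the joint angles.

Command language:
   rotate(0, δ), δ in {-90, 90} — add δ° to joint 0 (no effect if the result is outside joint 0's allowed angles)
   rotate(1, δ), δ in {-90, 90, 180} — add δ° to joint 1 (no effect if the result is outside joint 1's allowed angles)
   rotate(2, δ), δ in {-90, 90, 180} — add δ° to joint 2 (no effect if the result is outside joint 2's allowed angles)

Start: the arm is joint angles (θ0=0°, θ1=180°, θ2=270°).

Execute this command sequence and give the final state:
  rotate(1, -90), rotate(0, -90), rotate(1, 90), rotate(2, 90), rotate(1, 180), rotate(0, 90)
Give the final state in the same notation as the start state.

joint angles (θ0=0°, θ1=0°, θ2=270°)

from: joint angles (θ0=0°, θ1=180°, θ2=270°)
[1] after rotate(1, -90): joint angles (θ0=0°, θ1=180°, θ2=270°)
[2] after rotate(0, -90): joint angles (θ0=270°, θ1=180°, θ2=270°)
[3] after rotate(1, 90): joint angles (θ0=270°, θ1=180°, θ2=270°)
[4] after rotate(2, 90): joint angles (θ0=270°, θ1=180°, θ2=270°)
[5] after rotate(1, 180): joint angles (θ0=270°, θ1=0°, θ2=270°)
[6] after rotate(0, 90): joint angles (θ0=0°, θ1=0°, θ2=270°)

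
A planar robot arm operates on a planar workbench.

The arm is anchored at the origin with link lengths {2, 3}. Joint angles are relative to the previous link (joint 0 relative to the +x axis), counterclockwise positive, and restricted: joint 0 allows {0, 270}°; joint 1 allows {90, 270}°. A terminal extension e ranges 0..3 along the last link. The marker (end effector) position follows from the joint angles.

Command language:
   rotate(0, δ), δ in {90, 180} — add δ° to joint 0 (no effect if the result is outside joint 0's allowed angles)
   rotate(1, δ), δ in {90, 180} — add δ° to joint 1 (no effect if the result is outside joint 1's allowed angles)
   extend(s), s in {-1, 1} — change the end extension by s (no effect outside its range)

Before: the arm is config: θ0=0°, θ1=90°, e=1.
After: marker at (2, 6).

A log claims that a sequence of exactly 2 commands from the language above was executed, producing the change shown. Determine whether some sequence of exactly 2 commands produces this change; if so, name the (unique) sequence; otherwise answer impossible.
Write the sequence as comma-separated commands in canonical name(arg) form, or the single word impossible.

start: config: θ0=0°, θ1=90°, e=1
1. extend(1) → config: θ0=0°, θ1=90°, e=2
2. extend(1) → config: θ0=0°, θ1=90°, e=3
no other 2-command option fits: unique.

extend(1), extend(1)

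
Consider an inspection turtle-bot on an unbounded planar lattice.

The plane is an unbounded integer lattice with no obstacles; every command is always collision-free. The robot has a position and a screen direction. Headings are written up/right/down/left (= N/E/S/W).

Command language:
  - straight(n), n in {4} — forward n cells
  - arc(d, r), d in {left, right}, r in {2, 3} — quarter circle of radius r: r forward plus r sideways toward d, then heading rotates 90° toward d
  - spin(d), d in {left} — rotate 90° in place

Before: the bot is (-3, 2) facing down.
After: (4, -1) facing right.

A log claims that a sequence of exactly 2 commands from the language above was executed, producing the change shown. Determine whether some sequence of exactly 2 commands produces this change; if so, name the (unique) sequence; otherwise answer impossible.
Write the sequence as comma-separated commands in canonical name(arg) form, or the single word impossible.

key: position moved to (4,-1) AND the heading swung to E — translation plus rotation needed
initial: (-3, 2) facing down
[1] after arc(left, 3): (0, -1) facing right
[2] after straight(4): (4, -1) facing right
uniquely the one of 36 2-step routes that fits.

arc(left, 3), straight(4)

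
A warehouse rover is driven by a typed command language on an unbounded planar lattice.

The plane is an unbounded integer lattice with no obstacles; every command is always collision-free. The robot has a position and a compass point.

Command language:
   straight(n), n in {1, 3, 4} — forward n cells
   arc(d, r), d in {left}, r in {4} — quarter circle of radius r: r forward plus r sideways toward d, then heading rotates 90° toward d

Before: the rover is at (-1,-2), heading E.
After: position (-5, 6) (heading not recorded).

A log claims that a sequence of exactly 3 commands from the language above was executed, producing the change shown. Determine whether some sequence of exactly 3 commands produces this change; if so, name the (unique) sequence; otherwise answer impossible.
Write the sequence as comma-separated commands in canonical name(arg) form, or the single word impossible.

arc(left, 4), arc(left, 4), straight(4)

key: order matters: swapping arc(left, 4) and straight(4) lands elsewhere
from: at (-1,-2), heading E
[1] after arc(left, 4): at (3,2), heading N
[2] after arc(left, 4): at (-1,6), heading W
[3] after straight(4): at (-5,6), heading W
uniquely the one of 64 3-step routes that fits.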